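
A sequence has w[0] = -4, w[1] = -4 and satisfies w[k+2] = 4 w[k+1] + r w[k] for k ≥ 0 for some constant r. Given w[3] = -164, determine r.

5

w[2] = -16 - 4r
w[3] = -64 - 20r
So -64 - 20r = -164, giving r = 5.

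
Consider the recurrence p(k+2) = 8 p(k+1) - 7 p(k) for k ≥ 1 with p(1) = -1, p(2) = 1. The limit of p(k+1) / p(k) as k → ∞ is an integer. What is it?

The characteristic equation is r^2 - 8r + 7 = 0, which factors as (r - 7)(r - 1) = 0.
So the roots are 7 and 1. Since |7| > |1| and the coefficient of 7^k is non-zero, the ratio tends to 7.

7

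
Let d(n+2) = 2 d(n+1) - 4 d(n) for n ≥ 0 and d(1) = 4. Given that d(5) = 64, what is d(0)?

4

Let d(0) = y.
d(2) = 8 - 4y
d(3) = -8y
d(4) = -32
d(5) = -64 + 32y
So -64 + 32y = 64, giving y = 4.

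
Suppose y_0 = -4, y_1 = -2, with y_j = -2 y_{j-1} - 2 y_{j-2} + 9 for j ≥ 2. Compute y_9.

y_2 = -2*(-2) - 2*(-4) + 9 = 21
y_3 = -2*21 - 2*(-2) + 9 = -29
y_4 = -2*(-29) - 2*21 + 9 = 25
y_5 = -2*25 - 2*(-29) + 9 = 17
y_6 = -2*17 - 2*25 + 9 = -75
y_7 = -2*(-75) - 2*17 + 9 = 125
y_8 = -2*125 - 2*(-75) + 9 = -91
y_9 = -2*(-91) - 2*125 + 9 = -59

-59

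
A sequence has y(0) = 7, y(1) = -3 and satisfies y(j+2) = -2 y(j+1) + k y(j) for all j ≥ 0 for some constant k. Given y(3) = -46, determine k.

2

y(2) = 6 + 7k
y(3) = -12 - 17k
So -12 - 17k = -46, giving k = 2.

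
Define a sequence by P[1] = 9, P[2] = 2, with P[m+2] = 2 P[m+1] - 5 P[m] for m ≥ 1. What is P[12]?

P[3] = 2*2 - 5*9 = -41
P[4] = 2*(-41) - 5*2 = -92
P[5] = 2*(-92) - 5*(-41) = 21
P[6] = 2*21 - 5*(-92) = 502
P[7] = 2*502 - 5*21 = 899
P[8] = 2*899 - 5*502 = -712
P[9] = 2*(-712) - 5*899 = -5919
P[10] = 2*(-5919) - 5*(-712) = -8278
P[11] = 2*(-8278) - 5*(-5919) = 13039
P[12] = 2*13039 - 5*(-8278) = 67468

67468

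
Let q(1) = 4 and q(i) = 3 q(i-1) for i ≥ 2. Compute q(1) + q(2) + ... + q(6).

1456

q(2) = 3(4) = 12
q(3) = 3(12) = 36
q(4) = 3(36) = 108
q(5) = 3(108) = 324
q(6) = 3(324) = 972
Sum = 4 + 12 + 36 + 108 + 324 + 972 = 1456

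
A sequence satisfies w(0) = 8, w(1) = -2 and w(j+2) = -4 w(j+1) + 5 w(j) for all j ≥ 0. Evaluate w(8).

651048

w(2) = -4·(-2) + 5·8 = 48
w(3) = -4·48 + 5·(-2) = -202
w(4) = -4·(-202) + 5·48 = 1048
w(5) = -4·1048 + 5·(-202) = -5202
w(6) = -4·(-5202) + 5·1048 = 26048
w(7) = -4·26048 + 5·(-5202) = -130202
w(8) = -4·(-130202) + 5·26048 = 651048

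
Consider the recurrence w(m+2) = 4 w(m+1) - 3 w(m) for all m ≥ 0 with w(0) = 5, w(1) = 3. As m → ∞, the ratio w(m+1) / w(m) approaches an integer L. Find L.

3

The characteristic equation is r^2 - 4r + 3 = 0, which factors as (r - 3)(r - 1) = 0.
So the roots are 3 and 1. Since |3| > |1| and the coefficient of 3^m is non-zero, the ratio tends to 3.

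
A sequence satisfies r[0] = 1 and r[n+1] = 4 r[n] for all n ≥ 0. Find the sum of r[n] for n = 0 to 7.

21845

r[1] = 4(1) = 4
r[2] = 4(4) = 16
r[3] = 4(16) = 64
r[4] = 4(64) = 256
r[5] = 4(256) = 1024
r[6] = 4(1024) = 4096
r[7] = 4(4096) = 16384
Sum = 1 + 4 + 16 + 64 + 256 + 1024 + 4096 + 16384 = 21845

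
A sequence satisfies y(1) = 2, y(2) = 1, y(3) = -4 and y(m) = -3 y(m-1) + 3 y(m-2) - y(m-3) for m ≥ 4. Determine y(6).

y(4) = -3·(-4) + 3·1 - 2 = 13
y(5) = -3·13 + 3·(-4) - 1 = -52
y(6) = -3·(-52) + 3·13 - (-4) = 199

199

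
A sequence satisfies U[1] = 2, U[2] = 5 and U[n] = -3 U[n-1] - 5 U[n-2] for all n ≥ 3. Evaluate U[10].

U[3] = -3(5) - 5(2) = -25
U[4] = -3(-25) - 5(5) = 50
U[5] = -3(50) - 5(-25) = -25
U[6] = -3(-25) - 5(50) = -175
U[7] = -3(-175) - 5(-25) = 650
U[8] = -3(650) - 5(-175) = -1075
U[9] = -3(-1075) - 5(650) = -25
U[10] = -3(-25) - 5(-1075) = 5450

5450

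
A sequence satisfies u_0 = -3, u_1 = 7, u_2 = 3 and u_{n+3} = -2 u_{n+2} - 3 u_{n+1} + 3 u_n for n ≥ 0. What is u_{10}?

u_3 = -2*3 - 3*7 + 3*(-3) = -36
u_4 = -2*(-36) - 3*3 + 3*7 = 84
u_5 = -2*84 - 3*(-36) + 3*3 = -51
u_6 = -2*(-51) - 3*84 + 3*(-36) = -258
u_7 = -2*(-258) - 3*(-51) + 3*84 = 921
u_8 = -2*921 - 3*(-258) + 3*(-51) = -1221
u_9 = -2*(-1221) - 3*921 + 3*(-258) = -1095
u_{10} = -2*(-1095) - 3*(-1221) + 3*921 = 8616

8616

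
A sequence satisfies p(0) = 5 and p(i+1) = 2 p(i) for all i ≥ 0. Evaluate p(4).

80

p(1) = 2*5 = 10
p(2) = 2*10 = 20
p(3) = 2*20 = 40
p(4) = 2*40 = 80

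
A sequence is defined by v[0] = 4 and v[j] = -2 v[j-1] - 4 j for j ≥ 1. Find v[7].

-636

v[1] = -2·4 - 4 = -12
v[2] = -2·(-12) - 8 = 16
v[3] = -2·16 - 12 = -44
v[4] = -2·(-44) - 16 = 72
v[5] = -2·72 - 20 = -164
v[6] = -2·(-164) - 24 = 304
v[7] = -2·304 - 28 = -636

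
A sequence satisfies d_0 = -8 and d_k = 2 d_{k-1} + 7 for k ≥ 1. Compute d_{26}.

-67108871

The fixed point is 7/(1 - 2) = -7, so d_k + 7 = 2(d_{k-1} + 7).
Hence d_k = -1·2^k - 7.
d_{26} = -1·2^{26} - 7 = -1·67108864 - 7 = -67108871.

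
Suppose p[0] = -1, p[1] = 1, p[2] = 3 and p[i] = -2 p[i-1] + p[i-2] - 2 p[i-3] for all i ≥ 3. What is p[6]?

59

p[3] = -2*3 + 1 - 2*(-1) = -3
p[4] = -2*(-3) + 3 - 2*1 = 7
p[5] = -2*7 + (-3) - 2*3 = -23
p[6] = -2*(-23) + 7 - 2*(-3) = 59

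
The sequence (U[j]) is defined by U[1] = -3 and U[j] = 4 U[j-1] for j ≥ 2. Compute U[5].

U[2] = 4·(-3) = -12
U[3] = 4·(-12) = -48
U[4] = 4·(-48) = -192
U[5] = 4·(-192) = -768

-768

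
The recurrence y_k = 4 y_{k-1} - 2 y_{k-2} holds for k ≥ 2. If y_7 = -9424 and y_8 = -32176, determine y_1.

Rearranging, y_{k-2} = (y_k - 4 y_{k-1}) / -2.
y_6 = (-32176 - 4·(-9424)) / -2 = 5520/-2 = -2760
y_5 = (-9424 - 4·(-2760)) / -2 = 1616/-2 = -808
y_4 = (-2760 - 4·(-808)) / -2 = 472/-2 = -236
y_3 = (-808 - 4·(-236)) / -2 = 136/-2 = -68
y_2 = (-236 - 4·(-68)) / -2 = 36/-2 = -18
y_1 = (-68 - 4·(-18)) / -2 = 4/-2 = -2

-2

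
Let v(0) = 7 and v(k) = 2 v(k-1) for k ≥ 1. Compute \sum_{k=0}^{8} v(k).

v(1) = 2·7 = 14
v(2) = 2·14 = 28
v(3) = 2·28 = 56
v(4) = 2·56 = 112
v(5) = 2·112 = 224
v(6) = 2·224 = 448
v(7) = 2·448 = 896
v(8) = 2·896 = 1792
Sum = 7 + 14 + 28 + 56 + 112 + 224 + 448 + 896 + 1792 = 3577

3577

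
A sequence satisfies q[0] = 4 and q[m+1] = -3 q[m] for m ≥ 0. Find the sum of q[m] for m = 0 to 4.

q[1] = -3·4 = -12
q[2] = -3·(-12) = 36
q[3] = -3·36 = -108
q[4] = -3·(-108) = 324
Sum = 4 + (-12) + 36 + (-108) + 324 = 244

244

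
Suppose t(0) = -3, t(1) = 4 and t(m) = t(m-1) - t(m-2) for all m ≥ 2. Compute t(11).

-7

t(2) = 4 - (-3) = 7
t(3) = 7 - 4 = 3
t(4) = 3 - 7 = -4
t(5) = (-4) - 3 = -7
t(6) = (-7) - (-4) = -3
t(7) = (-3) - (-7) = 4
t(8) = 4 - (-3) = 7
t(9) = 7 - 4 = 3
t(10) = 3 - 7 = -4
t(11) = (-4) - 3 = -7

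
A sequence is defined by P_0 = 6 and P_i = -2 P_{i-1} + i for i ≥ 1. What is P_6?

372

P_1 = -2·6 + 1 = -11
P_2 = -2·(-11) + 2 = 24
P_3 = -2·24 + 3 = -45
P_4 = -2·(-45) + 4 = 94
P_5 = -2·94 + 5 = -183
P_6 = -2·(-183) + 6 = 372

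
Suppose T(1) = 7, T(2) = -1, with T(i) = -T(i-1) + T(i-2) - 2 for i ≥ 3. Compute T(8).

T(3) = -(-1) + 7 - 2 = 6
T(4) = -6 + (-1) - 2 = -9
T(5) = -(-9) + 6 - 2 = 13
T(6) = -13 + (-9) - 2 = -24
T(7) = -(-24) + 13 - 2 = 35
T(8) = -35 + (-24) - 2 = -61

-61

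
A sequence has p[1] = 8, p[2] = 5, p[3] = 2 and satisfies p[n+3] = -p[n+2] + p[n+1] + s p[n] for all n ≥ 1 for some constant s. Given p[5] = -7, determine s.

2

p[4] = 3 + 8s
p[5] = -1 - 3s
So -1 - 3s = -7, giving s = 2.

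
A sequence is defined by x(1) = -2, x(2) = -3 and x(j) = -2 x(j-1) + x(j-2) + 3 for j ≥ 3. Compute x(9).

1246

x(3) = -2(-3) + (-2) + 3 = 7
x(4) = -2(7) + (-3) + 3 = -14
x(5) = -2(-14) + 7 + 3 = 38
x(6) = -2(38) + (-14) + 3 = -87
x(7) = -2(-87) + 38 + 3 = 215
x(8) = -2(215) + (-87) + 3 = -514
x(9) = -2(-514) + 215 + 3 = 1246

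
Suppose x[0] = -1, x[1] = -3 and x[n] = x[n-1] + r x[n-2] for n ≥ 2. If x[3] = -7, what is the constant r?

x[2] = -3 - r
x[3] = -3 - 4r
So -3 - 4r = -7, giving r = 1.

1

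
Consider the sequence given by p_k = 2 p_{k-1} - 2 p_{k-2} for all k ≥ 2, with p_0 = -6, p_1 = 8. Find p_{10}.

448

p_2 = 2(8) - 2(-6) = 28
p_3 = 2(28) - 2(8) = 40
p_4 = 2(40) - 2(28) = 24
p_5 = 2(24) - 2(40) = -32
p_6 = 2(-32) - 2(24) = -112
p_7 = 2(-112) - 2(-32) = -160
p_8 = 2(-160) - 2(-112) = -96
p_9 = 2(-96) - 2(-160) = 128
p_{10} = 2(128) - 2(-96) = 448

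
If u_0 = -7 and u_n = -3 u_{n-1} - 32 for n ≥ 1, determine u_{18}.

387420481

The fixed point is -32/(1 + 3) = -8, so u_n + 8 = -3(u_{n-1} + 8).
Hence u_n = 1·(-3)^n - 8.
u_{18} = 1·(-3)^{18} - 8 = 1·387420489 - 8 = 387420481.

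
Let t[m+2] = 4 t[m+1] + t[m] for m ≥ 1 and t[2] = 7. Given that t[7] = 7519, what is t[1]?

-5

Let t[1] = y.
t[3] = 28 + y
t[4] = 119 + 4y
t[5] = 504 + 17y
t[6] = 2135 + 72y
t[7] = 9044 + 305y
So 9044 + 305y = 7519, giving y = -5.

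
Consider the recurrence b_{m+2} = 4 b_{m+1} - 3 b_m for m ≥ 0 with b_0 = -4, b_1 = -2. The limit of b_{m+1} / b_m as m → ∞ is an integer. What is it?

The characteristic equation is r^2 - 4r + 3 = 0, which factors as (r - 3)(r - 1) = 0.
So the roots are 3 and 1. Since |3| > |1| and the coefficient of 3^m is non-zero, the ratio tends to 3.

3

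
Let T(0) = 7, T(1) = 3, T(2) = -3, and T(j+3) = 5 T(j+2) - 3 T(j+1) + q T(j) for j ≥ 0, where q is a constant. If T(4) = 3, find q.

3

T(3) = -24 + 7q
T(4) = -111 + 38q
So -111 + 38q = 3, giving q = 3.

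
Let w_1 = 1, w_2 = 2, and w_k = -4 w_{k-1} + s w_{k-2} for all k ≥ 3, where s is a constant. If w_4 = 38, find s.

w_3 = -8 + s
w_4 = 32 - 2s
So 32 - 2s = 38, giving s = -3.

-3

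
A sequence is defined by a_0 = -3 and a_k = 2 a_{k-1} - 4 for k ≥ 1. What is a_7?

-892

a_1 = 2*(-3) - 4 = -10
a_2 = 2*(-10) - 4 = -24
a_3 = 2*(-24) - 4 = -52
a_4 = 2*(-52) - 4 = -108
a_5 = 2*(-108) - 4 = -220
a_6 = 2*(-220) - 4 = -444
a_7 = 2*(-444) - 4 = -892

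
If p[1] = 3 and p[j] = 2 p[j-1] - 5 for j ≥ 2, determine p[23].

The fixed point is -5/(1 - 2) = 5, so p[j] - 5 = 2(p[j-1] - 5).
Hence p[j] = -2·2^{j-1} + 5.
p[23] = -2·2^{22} + 5 = -2·4194304 + 5 = -8388603.

-8388603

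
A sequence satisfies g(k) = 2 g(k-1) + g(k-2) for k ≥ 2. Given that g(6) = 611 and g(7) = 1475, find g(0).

Rearranging, g(k-2) = g(k) - 2 g(k-1).
g(5) = 1475 - 2(611) = 253
g(4) = 611 - 2(253) = 105
g(3) = 253 - 2(105) = 43
g(2) = 105 - 2(43) = 19
g(1) = 43 - 2(19) = 5
g(0) = 19 - 2(5) = 9

9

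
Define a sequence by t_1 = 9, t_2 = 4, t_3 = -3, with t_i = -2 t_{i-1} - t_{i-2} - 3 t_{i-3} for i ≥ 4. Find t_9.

684

t_4 = -2(-3) - 4 - 3(9) = -25
t_5 = -2(-25) - (-3) - 3(4) = 41
t_6 = -2(41) - (-25) - 3(-3) = -48
t_7 = -2(-48) - 41 - 3(-25) = 130
t_8 = -2(130) - (-48) - 3(41) = -335
t_9 = -2(-335) - 130 - 3(-48) = 684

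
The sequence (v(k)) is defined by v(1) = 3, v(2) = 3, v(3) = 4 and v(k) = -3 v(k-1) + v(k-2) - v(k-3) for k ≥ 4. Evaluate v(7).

v(4) = -3*4 + 3 - 3 = -12
v(5) = -3*(-12) + 4 - 3 = 37
v(6) = -3*37 + (-12) - 4 = -127
v(7) = -3*(-127) + 37 - (-12) = 430

430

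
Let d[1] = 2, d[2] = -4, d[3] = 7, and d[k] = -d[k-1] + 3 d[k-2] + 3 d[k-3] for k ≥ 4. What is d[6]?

d[4] = -7 + 3*(-4) + 3*2 = -13
d[5] = -(-13) + 3*7 + 3*(-4) = 22
d[6] = -22 + 3*(-13) + 3*7 = -40

-40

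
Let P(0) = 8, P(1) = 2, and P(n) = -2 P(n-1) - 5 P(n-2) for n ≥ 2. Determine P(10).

17476

P(2) = -2*2 - 5*8 = -44
P(3) = -2*(-44) - 5*2 = 78
P(4) = -2*78 - 5*(-44) = 64
P(5) = -2*64 - 5*78 = -518
P(6) = -2*(-518) - 5*64 = 716
P(7) = -2*716 - 5*(-518) = 1158
P(8) = -2*1158 - 5*716 = -5896
P(9) = -2*(-5896) - 5*1158 = 6002
P(10) = -2*6002 - 5*(-5896) = 17476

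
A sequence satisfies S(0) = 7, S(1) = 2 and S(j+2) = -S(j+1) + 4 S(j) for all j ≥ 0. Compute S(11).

S(2) = -2 + 4·7 = 26
S(3) = -26 + 4·2 = -18
S(4) = -(-18) + 4·26 = 122
S(5) = -122 + 4·(-18) = -194
S(6) = -(-194) + 4·122 = 682
S(7) = -682 + 4·(-194) = -1458
S(8) = -(-1458) + 4·682 = 4186
S(9) = -4186 + 4·(-1458) = -10018
S(10) = -(-10018) + 4·4186 = 26762
S(11) = -26762 + 4·(-10018) = -66834

-66834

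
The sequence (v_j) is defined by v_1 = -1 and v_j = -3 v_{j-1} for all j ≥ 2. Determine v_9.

v_2 = -3(-1) = 3
v_3 = -3(3) = -9
v_4 = -3(-9) = 27
v_5 = -3(27) = -81
v_6 = -3(-81) = 243
v_7 = -3(243) = -729
v_8 = -3(-729) = 2187
v_9 = -3(2187) = -6561

-6561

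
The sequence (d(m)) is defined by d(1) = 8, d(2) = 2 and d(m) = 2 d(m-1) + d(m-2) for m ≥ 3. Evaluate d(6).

154

d(3) = 2·2 + 8 = 12
d(4) = 2·12 + 2 = 26
d(5) = 2·26 + 12 = 64
d(6) = 2·64 + 26 = 154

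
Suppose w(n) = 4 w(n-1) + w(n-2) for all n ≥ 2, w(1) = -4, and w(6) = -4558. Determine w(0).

2

Let w(0) = x.
w(2) = -16 + x
w(3) = -68 + 4x
w(4) = -288 + 17x
w(5) = -1220 + 72x
w(6) = -5168 + 305x
So -5168 + 305x = -4558, giving x = 2.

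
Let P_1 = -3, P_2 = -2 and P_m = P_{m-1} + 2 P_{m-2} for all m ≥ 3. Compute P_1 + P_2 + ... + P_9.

-853

P_3 = (-2) + 2(-3) = -8
P_4 = (-8) + 2(-2) = -12
P_5 = (-12) + 2(-8) = -28
P_6 = (-28) + 2(-12) = -52
P_7 = (-52) + 2(-28) = -108
P_8 = (-108) + 2(-52) = -212
P_9 = (-212) + 2(-108) = -428
Sum = (-3) + (-2) + (-8) + (-12) + (-28) + (-52) + (-108) + (-212) + (-428) = -853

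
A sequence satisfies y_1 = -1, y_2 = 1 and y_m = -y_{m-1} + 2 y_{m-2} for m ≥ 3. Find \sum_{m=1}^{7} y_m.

-31

y_3 = -1 + 2*(-1) = -3
y_4 = -(-3) + 2*1 = 5
y_5 = -5 + 2*(-3) = -11
y_6 = -(-11) + 2*5 = 21
y_7 = -21 + 2*(-11) = -43
Sum = (-1) + 1 + (-3) + 5 + (-11) + 21 + (-43) = -31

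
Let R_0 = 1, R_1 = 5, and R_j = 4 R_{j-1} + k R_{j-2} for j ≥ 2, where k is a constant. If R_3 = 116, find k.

R_2 = 20 + k
R_3 = 80 + 9k
So 80 + 9k = 116, giving k = 4.

4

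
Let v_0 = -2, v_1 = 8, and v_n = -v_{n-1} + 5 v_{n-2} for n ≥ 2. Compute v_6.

v_2 = -8 + 5(-2) = -18
v_3 = -(-18) + 5(8) = 58
v_4 = -58 + 5(-18) = -148
v_5 = -(-148) + 5(58) = 438
v_6 = -438 + 5(-148) = -1178

-1178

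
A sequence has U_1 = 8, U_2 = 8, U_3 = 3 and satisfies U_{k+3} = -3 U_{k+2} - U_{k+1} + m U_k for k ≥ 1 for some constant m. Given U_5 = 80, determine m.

-2

U_4 = -17 + 8m
U_5 = 48 - 16m
So 48 - 16m = 80, giving m = -2.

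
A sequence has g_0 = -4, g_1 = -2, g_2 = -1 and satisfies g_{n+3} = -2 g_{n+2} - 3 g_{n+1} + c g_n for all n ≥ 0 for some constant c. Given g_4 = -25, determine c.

g_3 = 8 - 4c
g_4 = -13 + 6c
So -13 + 6c = -25, giving c = -2.

-2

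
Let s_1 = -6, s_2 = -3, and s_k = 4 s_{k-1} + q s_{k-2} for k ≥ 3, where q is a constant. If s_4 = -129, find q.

s_3 = -12 - 6q
s_4 = -48 - 27q
So -48 - 27q = -129, giving q = 3.

3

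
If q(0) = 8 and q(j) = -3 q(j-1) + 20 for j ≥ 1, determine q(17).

-387420484

The fixed point is 20/(1 + 3) = 5, so q(j) - 5 = -3(q(j-1) - 5).
Hence q(j) = 3·(-3)^j + 5.
q(17) = 3·(-3)^{17} + 5 = 3·-129140163 + 5 = -387420484.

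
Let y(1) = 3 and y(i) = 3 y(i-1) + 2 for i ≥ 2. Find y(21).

13947137603

The fixed point is 2/(1 - 3) = -1, so y(i) + 1 = 3(y(i-1) + 1).
Hence y(i) = 4·3^{i-1} - 1.
y(21) = 4·3^{20} - 1 = 4·3486784401 - 1 = 13947137603.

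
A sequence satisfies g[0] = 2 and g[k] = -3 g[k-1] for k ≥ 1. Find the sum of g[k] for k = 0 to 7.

-3280

g[1] = -3*2 = -6
g[2] = -3*(-6) = 18
g[3] = -3*18 = -54
g[4] = -3*(-54) = 162
g[5] = -3*162 = -486
g[6] = -3*(-486) = 1458
g[7] = -3*1458 = -4374
Sum = 2 + (-6) + 18 + (-54) + 162 + (-486) + 1458 + (-4374) = -3280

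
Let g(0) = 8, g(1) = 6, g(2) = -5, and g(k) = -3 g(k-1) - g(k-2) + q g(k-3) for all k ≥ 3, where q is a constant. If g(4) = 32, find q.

-3

g(3) = 9 + 8q
g(4) = -22 - 18q
So -22 - 18q = 32, giving q = -3.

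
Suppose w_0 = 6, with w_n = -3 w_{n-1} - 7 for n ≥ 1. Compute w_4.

626

w_1 = -3·6 - 7 = -25
w_2 = -3·(-25) - 7 = 68
w_3 = -3·68 - 7 = -211
w_4 = -3·(-211) - 7 = 626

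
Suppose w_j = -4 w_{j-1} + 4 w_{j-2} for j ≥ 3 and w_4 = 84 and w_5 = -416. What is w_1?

-4

Rearranging, w_{j-2} = (w_j + 4 w_{j-1}) / 4.
w_3 = (-416 + 4·84) / 4 = -80/4 = -20
w_2 = (84 + 4·(-20)) / 4 = 4/4 = 1
w_1 = (-20 + 4·1) / 4 = -16/4 = -4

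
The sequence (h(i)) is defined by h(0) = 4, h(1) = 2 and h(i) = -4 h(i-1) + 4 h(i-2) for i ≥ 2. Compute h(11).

h(2) = -4(2) + 4(4) = 8
h(3) = -4(8) + 4(2) = -24
h(4) = -4(-24) + 4(8) = 128
h(5) = -4(128) + 4(-24) = -608
h(6) = -4(-608) + 4(128) = 2944
h(7) = -4(2944) + 4(-608) = -14208
h(8) = -4(-14208) + 4(2944) = 68608
h(9) = -4(68608) + 4(-14208) = -331264
h(10) = -4(-331264) + 4(68608) = 1599488
h(11) = -4(1599488) + 4(-331264) = -7723008

-7723008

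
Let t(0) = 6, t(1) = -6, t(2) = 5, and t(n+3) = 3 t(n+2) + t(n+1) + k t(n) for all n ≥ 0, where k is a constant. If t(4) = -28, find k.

t(3) = 9 + 6k
t(4) = 32 + 12k
So 32 + 12k = -28, giving k = -5.

-5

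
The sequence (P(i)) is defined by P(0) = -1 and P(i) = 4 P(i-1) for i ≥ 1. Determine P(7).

-16384

P(1) = 4·(-1) = -4
P(2) = 4·(-4) = -16
P(3) = 4·(-16) = -64
P(4) = 4·(-64) = -256
P(5) = 4·(-256) = -1024
P(6) = 4·(-1024) = -4096
P(7) = 4·(-4096) = -16384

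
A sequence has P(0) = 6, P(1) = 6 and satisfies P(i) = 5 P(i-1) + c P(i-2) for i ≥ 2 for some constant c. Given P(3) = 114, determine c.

-1

P(2) = 30 + 6c
P(3) = 150 + 36c
So 150 + 36c = 114, giving c = -1.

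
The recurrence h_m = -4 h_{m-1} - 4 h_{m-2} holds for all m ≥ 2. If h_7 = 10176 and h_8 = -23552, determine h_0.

Rearranging, h_{m-2} = (h_m + 4 h_{m-1}) / -4.
h_6 = (-23552 + 4·10176) / -4 = 17152/-4 = -4288
h_5 = (10176 + 4·(-4288)) / -4 = -6976/-4 = 1744
h_4 = (-4288 + 4·1744) / -4 = 2688/-4 = -672
h_3 = (1744 + 4·(-672)) / -4 = -944/-4 = 236
h_2 = (-672 + 4·236) / -4 = 272/-4 = -68
h_1 = (236 + 4·(-68)) / -4 = -36/-4 = 9
h_0 = (-68 + 4·9) / -4 = -32/-4 = 8

8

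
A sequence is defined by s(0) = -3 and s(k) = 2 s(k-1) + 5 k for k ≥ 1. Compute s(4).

s(1) = 2(-3) + 5 = -1
s(2) = 2(-1) + 10 = 8
s(3) = 2(8) + 15 = 31
s(4) = 2(31) + 20 = 82

82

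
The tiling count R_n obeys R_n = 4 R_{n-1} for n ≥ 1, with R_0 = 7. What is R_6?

28672

R_1 = 4*7 = 28
R_2 = 4*28 = 112
R_3 = 4*112 = 448
R_4 = 4*448 = 1792
R_5 = 4*1792 = 7168
R_6 = 4*7168 = 28672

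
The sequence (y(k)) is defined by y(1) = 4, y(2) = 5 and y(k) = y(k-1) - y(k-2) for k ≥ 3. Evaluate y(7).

y(3) = 5 - 4 = 1
y(4) = 1 - 5 = -4
y(5) = (-4) - 1 = -5
y(6) = (-5) - (-4) = -1
y(7) = (-1) - (-5) = 4

4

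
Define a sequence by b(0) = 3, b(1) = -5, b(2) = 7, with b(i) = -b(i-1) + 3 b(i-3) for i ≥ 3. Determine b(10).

172

b(3) = -7 + 3(3) = 2
b(4) = -2 + 3(-5) = -17
b(5) = -(-17) + 3(7) = 38
b(6) = -38 + 3(2) = -32
b(7) = -(-32) + 3(-17) = -19
b(8) = -(-19) + 3(38) = 133
b(9) = -133 + 3(-32) = -229
b(10) = -(-229) + 3(-19) = 172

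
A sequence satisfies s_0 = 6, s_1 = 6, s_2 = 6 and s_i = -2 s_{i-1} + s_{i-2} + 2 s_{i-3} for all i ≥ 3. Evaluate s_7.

s_3 = -2·6 + 6 + 2·6 = 6
s_4 = -2·6 + 6 + 2·6 = 6
s_5 = -2·6 + 6 + 2·6 = 6
s_6 = -2·6 + 6 + 2·6 = 6
s_7 = -2·6 + 6 + 2·6 = 6

6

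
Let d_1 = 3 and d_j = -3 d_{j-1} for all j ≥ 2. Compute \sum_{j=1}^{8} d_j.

d_2 = -3·3 = -9
d_3 = -3·(-9) = 27
d_4 = -3·27 = -81
d_5 = -3·(-81) = 243
d_6 = -3·243 = -729
d_7 = -3·(-729) = 2187
d_8 = -3·2187 = -6561
Sum = 3 + (-9) + 27 + (-81) + 243 + (-729) + 2187 + (-6561) = -4920

-4920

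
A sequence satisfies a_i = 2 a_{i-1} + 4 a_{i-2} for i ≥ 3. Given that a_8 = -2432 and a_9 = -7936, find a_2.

2

Rearranging, a_{i-2} = (a_i - 2 a_{i-1}) / 4.
a_7 = (-7936 - 2*(-2432)) / 4 = -3072/4 = -768
a_6 = (-2432 - 2*(-768)) / 4 = -896/4 = -224
a_5 = (-768 - 2*(-224)) / 4 = -320/4 = -80
a_4 = (-224 - 2*(-80)) / 4 = -64/4 = -16
a_3 = (-80 - 2*(-16)) / 4 = -48/4 = -12
a_2 = (-16 - 2*(-12)) / 4 = 8/4 = 2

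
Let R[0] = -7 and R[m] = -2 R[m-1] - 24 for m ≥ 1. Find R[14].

The fixed point is -24/(1 + 2) = -8, so R[m] + 8 = -2(R[m-1] + 8).
Hence R[m] = 1·(-2)^m - 8.
R[14] = 1·(-2)^{14} - 8 = 1·16384 - 8 = 16376.

16376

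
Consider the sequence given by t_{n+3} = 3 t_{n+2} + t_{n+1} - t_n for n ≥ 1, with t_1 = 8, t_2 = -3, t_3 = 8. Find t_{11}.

t_4 = 3(8) + (-3) - 8 = 13
t_5 = 3(13) + 8 - (-3) = 50
t_6 = 3(50) + 13 - 8 = 155
t_7 = 3(155) + 50 - 13 = 502
t_8 = 3(502) + 155 - 50 = 1611
t_9 = 3(1611) + 502 - 155 = 5180
t_{10} = 3(5180) + 1611 - 502 = 16649
t_{11} = 3(16649) + 5180 - 1611 = 53516

53516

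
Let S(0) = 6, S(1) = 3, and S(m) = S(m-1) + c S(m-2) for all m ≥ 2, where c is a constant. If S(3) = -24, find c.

-3

S(2) = 3 + 6c
S(3) = 3 + 9c
So 3 + 9c = -24, giving c = -3.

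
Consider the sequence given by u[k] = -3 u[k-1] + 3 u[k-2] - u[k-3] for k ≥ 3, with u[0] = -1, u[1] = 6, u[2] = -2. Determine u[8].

-19241

u[3] = -3*(-2) + 3*6 - (-1) = 25
u[4] = -3*25 + 3*(-2) - 6 = -87
u[5] = -3*(-87) + 3*25 - (-2) = 338
u[6] = -3*338 + 3*(-87) - 25 = -1300
u[7] = -3*(-1300) + 3*338 - (-87) = 5001
u[8] = -3*5001 + 3*(-1300) - 338 = -19241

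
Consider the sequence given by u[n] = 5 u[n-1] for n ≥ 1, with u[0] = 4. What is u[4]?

2500

u[1] = 5(4) = 20
u[2] = 5(20) = 100
u[3] = 5(100) = 500
u[4] = 5(500) = 2500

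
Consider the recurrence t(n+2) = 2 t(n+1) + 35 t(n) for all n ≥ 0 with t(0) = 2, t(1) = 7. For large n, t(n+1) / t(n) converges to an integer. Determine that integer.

The characteristic equation is r^2 - 2r - 35 = 0, which factors as (r - 7)(r + 5) = 0.
So the roots are 7 and -5. Since |7| > |-5| and the coefficient of 7^n is non-zero, the ratio tends to 7.

7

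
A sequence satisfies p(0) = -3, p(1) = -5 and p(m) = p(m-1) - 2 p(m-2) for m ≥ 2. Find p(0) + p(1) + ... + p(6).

p(2) = (-5) - 2*(-3) = 1
p(3) = 1 - 2*(-5) = 11
p(4) = 11 - 2*1 = 9
p(5) = 9 - 2*11 = -13
p(6) = (-13) - 2*9 = -31
Sum = (-3) + (-5) + 1 + 11 + 9 + (-13) + (-31) = -31

-31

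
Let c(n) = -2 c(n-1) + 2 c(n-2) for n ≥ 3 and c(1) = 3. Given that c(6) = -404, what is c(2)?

-7

Let c(2) = x.
c(3) = 6 - 2x
c(4) = -12 + 6x
c(5) = 36 - 16x
c(6) = -96 + 44x
So -96 + 44x = -404, giving x = -7.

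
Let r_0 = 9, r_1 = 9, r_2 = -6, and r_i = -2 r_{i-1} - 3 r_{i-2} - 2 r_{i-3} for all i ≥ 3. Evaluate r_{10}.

r_3 = -2·(-6) - 3·9 - 2·9 = -33
r_4 = -2·(-33) - 3·(-6) - 2·9 = 66
r_5 = -2·66 - 3·(-33) - 2·(-6) = -21
r_6 = -2·(-21) - 3·66 - 2·(-33) = -90
r_7 = -2·(-90) - 3·(-21) - 2·66 = 111
r_8 = -2·111 - 3·(-90) - 2·(-21) = 90
r_9 = -2·90 - 3·111 - 2·(-90) = -333
r_{10} = -2·(-333) - 3·90 - 2·111 = 174

174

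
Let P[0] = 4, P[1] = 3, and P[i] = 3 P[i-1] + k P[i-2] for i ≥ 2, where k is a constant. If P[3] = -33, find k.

P[2] = 9 + 4k
P[3] = 27 + 15k
So 27 + 15k = -33, giving k = -4.

-4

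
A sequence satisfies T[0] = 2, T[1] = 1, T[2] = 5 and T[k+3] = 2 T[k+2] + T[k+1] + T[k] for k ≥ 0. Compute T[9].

T[3] = 2(5) + 1 + 2 = 13
T[4] = 2(13) + 5 + 1 = 32
T[5] = 2(32) + 13 + 5 = 82
T[6] = 2(82) + 32 + 13 = 209
T[7] = 2(209) + 82 + 32 = 532
T[8] = 2(532) + 209 + 82 = 1355
T[9] = 2(1355) + 532 + 209 = 3451

3451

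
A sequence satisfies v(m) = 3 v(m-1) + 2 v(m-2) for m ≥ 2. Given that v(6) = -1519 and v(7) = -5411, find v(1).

Rearranging, v(m-2) = (v(m) - 3 v(m-1)) / 2.
v(5) = (-5411 - 3*(-1519)) / 2 = -854/2 = -427
v(4) = (-1519 - 3*(-427)) / 2 = -238/2 = -119
v(3) = (-427 - 3*(-119)) / 2 = -70/2 = -35
v(2) = (-119 - 3*(-35)) / 2 = -14/2 = -7
v(1) = (-35 - 3*(-7)) / 2 = -14/2 = -7

-7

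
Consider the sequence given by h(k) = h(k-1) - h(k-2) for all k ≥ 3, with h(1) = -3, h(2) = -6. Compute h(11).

6

h(3) = (-6) - (-3) = -3
h(4) = (-3) - (-6) = 3
h(5) = 3 - (-3) = 6
h(6) = 6 - 3 = 3
h(7) = 3 - 6 = -3
h(8) = (-3) - 3 = -6
h(9) = (-6) - (-3) = -3
h(10) = (-3) - (-6) = 3
h(11) = 3 - (-3) = 6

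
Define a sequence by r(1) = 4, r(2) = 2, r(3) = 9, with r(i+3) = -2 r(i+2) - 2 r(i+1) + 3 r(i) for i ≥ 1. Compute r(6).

r(4) = -2(9) - 2(2) + 3(4) = -10
r(5) = -2(-10) - 2(9) + 3(2) = 8
r(6) = -2(8) - 2(-10) + 3(9) = 31

31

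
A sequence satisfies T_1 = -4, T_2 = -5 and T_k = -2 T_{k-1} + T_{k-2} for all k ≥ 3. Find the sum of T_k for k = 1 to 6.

T_3 = -2*(-5) + (-4) = 6
T_4 = -2*6 + (-5) = -17
T_5 = -2*(-17) + 6 = 40
T_6 = -2*40 + (-17) = -97
Sum = (-4) + (-5) + 6 + (-17) + 40 + (-97) = -77

-77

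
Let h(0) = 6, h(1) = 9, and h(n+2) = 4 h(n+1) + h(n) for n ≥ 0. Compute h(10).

4333434

h(2) = 4*9 + 6 = 42
h(3) = 4*42 + 9 = 177
h(4) = 4*177 + 42 = 750
h(5) = 4*750 + 177 = 3177
h(6) = 4*3177 + 750 = 13458
h(7) = 4*13458 + 3177 = 57009
h(8) = 4*57009 + 13458 = 241494
h(9) = 4*241494 + 57009 = 1022985
h(10) = 4*1022985 + 241494 = 4333434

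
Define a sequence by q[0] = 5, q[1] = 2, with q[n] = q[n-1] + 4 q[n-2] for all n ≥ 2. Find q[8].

4502

q[2] = 2 + 4*5 = 22
q[3] = 22 + 4*2 = 30
q[4] = 30 + 4*22 = 118
q[5] = 118 + 4*30 = 238
q[6] = 238 + 4*118 = 710
q[7] = 710 + 4*238 = 1662
q[8] = 1662 + 4*710 = 4502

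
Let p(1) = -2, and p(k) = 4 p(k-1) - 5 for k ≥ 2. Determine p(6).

-3753

p(2) = 4(-2) - 5 = -13
p(3) = 4(-13) - 5 = -57
p(4) = 4(-57) - 5 = -233
p(5) = 4(-233) - 5 = -937
p(6) = 4(-937) - 5 = -3753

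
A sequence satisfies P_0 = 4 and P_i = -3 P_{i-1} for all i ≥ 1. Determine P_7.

P_1 = -3*4 = -12
P_2 = -3*(-12) = 36
P_3 = -3*36 = -108
P_4 = -3*(-108) = 324
P_5 = -3*324 = -972
P_6 = -3*(-972) = 2916
P_7 = -3*2916 = -8748

-8748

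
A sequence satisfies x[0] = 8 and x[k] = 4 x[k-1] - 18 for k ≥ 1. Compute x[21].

8796093022214

The fixed point is -18/(1 - 4) = 6, so x[k] - 6 = 4(x[k-1] - 6).
Hence x[k] = 2·4^k + 6.
x[21] = 2·4^{21} + 6 = 2·4398046511104 + 6 = 8796093022214.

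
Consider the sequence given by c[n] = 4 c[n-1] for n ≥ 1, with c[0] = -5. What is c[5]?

c[1] = 4(-5) = -20
c[2] = 4(-20) = -80
c[3] = 4(-80) = -320
c[4] = 4(-320) = -1280
c[5] = 4(-1280) = -5120

-5120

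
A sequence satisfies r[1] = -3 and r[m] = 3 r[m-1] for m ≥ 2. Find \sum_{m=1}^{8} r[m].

r[2] = 3·(-3) = -9
r[3] = 3·(-9) = -27
r[4] = 3·(-27) = -81
r[5] = 3·(-81) = -243
r[6] = 3·(-243) = -729
r[7] = 3·(-729) = -2187
r[8] = 3·(-2187) = -6561
Sum = (-3) + (-9) + (-27) + (-81) + (-243) + (-729) + (-2187) + (-6561) = -9840

-9840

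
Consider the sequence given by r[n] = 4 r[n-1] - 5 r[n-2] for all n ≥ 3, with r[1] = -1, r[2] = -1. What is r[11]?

-2879

r[3] = 4·(-1) - 5·(-1) = 1
r[4] = 4·1 - 5·(-1) = 9
r[5] = 4·9 - 5·1 = 31
r[6] = 4·31 - 5·9 = 79
r[7] = 4·79 - 5·31 = 161
r[8] = 4·161 - 5·79 = 249
r[9] = 4·249 - 5·161 = 191
r[10] = 4·191 - 5·249 = -481
r[11] = 4·(-481) - 5·191 = -2879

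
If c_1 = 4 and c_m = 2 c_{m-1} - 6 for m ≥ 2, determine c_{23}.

The fixed point is -6/(1 - 2) = 6, so c_m - 6 = 2(c_{m-1} - 6).
Hence c_m = -2·2^{m-1} + 6.
c_{23} = -2·2^{22} + 6 = -2·4194304 + 6 = -8388602.

-8388602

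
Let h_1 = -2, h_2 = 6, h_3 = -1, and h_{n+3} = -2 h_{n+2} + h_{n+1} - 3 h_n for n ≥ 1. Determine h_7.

-311

h_4 = -2·(-1) + 6 - 3·(-2) = 14
h_5 = -2·14 + (-1) - 3·6 = -47
h_6 = -2·(-47) + 14 - 3·(-1) = 111
h_7 = -2·111 + (-47) - 3·14 = -311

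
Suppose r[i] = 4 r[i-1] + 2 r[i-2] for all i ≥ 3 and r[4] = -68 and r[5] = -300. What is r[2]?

-6

Rearranging, r[i-2] = (r[i] - 4 r[i-1]) / 2.
r[3] = (-300 - 4*(-68)) / 2 = -28/2 = -14
r[2] = (-68 - 4*(-14)) / 2 = -12/2 = -6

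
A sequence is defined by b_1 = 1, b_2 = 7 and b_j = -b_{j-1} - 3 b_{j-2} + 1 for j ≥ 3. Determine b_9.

b_3 = -7 - 3·1 + 1 = -9
b_4 = -(-9) - 3·7 + 1 = -11
b_5 = -(-11) - 3·(-9) + 1 = 39
b_6 = -39 - 3·(-11) + 1 = -5
b_7 = -(-5) - 3·39 + 1 = -111
b_8 = -(-111) - 3·(-5) + 1 = 127
b_9 = -127 - 3·(-111) + 1 = 207

207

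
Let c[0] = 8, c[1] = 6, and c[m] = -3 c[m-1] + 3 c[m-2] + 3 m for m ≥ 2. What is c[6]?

954

c[2] = -3*6 + 3*8 + 6 = 12
c[3] = -3*12 + 3*6 + 9 = -9
c[4] = -3*(-9) + 3*12 + 12 = 75
c[5] = -3*75 + 3*(-9) + 15 = -237
c[6] = -3*(-237) + 3*75 + 18 = 954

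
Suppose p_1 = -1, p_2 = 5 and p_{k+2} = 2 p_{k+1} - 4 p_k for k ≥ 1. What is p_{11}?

-2560

p_3 = 2*5 - 4*(-1) = 14
p_4 = 2*14 - 4*5 = 8
p_5 = 2*8 - 4*14 = -40
p_6 = 2*(-40) - 4*8 = -112
p_7 = 2*(-112) - 4*(-40) = -64
p_8 = 2*(-64) - 4*(-112) = 320
p_9 = 2*320 - 4*(-64) = 896
p_{10} = 2*896 - 4*320 = 512
p_{11} = 2*512 - 4*896 = -2560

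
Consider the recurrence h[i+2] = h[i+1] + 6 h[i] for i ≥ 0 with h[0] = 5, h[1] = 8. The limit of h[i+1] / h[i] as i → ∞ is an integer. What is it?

3

The characteristic equation is r^2 - r - 6 = 0, which factors as (r - 3)(r + 2) = 0.
So the roots are 3 and -2. Since |3| > |-2| and the coefficient of 3^i is non-zero, the ratio tends to 3.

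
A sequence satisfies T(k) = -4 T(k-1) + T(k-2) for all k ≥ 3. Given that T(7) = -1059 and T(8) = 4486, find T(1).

Rearranging, T(k-2) = T(k) + 4 T(k-1).
T(6) = 4486 + 4*(-1059) = 250
T(5) = -1059 + 4*250 = -59
T(4) = 250 + 4*(-59) = 14
T(3) = -59 + 4*14 = -3
T(2) = 14 + 4*(-3) = 2
T(1) = -3 + 4*2 = 5

5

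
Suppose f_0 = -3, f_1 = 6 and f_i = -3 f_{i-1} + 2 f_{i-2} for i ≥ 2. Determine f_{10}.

f_2 = -3(6) + 2(-3) = -24
f_3 = -3(-24) + 2(6) = 84
f_4 = -3(84) + 2(-24) = -300
f_5 = -3(-300) + 2(84) = 1068
f_6 = -3(1068) + 2(-300) = -3804
f_7 = -3(-3804) + 2(1068) = 13548
f_8 = -3(13548) + 2(-3804) = -48252
f_9 = -3(-48252) + 2(13548) = 171852
f_{10} = -3(171852) + 2(-48252) = -612060

-612060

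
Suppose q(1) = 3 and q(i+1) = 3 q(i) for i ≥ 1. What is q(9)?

19683

q(2) = 3*3 = 9
q(3) = 3*9 = 27
q(4) = 3*27 = 81
q(5) = 3*81 = 243
q(6) = 3*243 = 729
q(7) = 3*729 = 2187
q(8) = 3*2187 = 6561
q(9) = 3*6561 = 19683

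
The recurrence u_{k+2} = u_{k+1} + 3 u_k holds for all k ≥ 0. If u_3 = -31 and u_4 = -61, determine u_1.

Rearranging, u_{k-2} = (u_k - u_{k-1}) / 3.
u_2 = (-61 - (-31)) / 3 = -30/3 = -10
u_1 = (-31 - (-10)) / 3 = -21/3 = -7

-7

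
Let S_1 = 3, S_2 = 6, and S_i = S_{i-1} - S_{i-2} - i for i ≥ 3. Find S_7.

-3

S_3 = 6 - 3 - 3 = 0
S_4 = 0 - 6 - 4 = -10
S_5 = (-10) - 0 - 5 = -15
S_6 = (-15) - (-10) - 6 = -11
S_7 = (-11) - (-15) - 7 = -3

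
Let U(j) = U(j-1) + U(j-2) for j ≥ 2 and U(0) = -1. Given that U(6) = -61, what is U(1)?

-7

Let U(1) = y.
U(2) = -1 + y
U(3) = -1 + 2y
U(4) = -2 + 3y
U(5) = -3 + 5y
U(6) = -5 + 8y
So -5 + 8y = -61, giving y = -7.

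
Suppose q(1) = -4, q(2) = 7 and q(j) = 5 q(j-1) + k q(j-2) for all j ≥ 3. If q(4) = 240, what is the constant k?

-5

q(3) = 35 - 4k
q(4) = 175 - 13k
So 175 - 13k = 240, giving k = -5.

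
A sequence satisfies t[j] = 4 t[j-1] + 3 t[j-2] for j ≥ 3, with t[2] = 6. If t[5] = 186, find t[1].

-6

Let t[1] = y.
t[3] = 24 + 3y
t[4] = 114 + 12y
t[5] = 528 + 57y
So 528 + 57y = 186, giving y = -6.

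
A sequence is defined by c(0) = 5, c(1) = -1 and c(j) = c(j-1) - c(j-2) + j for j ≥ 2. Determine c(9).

6

c(2) = (-1) - 5 + 2 = -4
c(3) = (-4) - (-1) + 3 = 0
c(4) = 0 - (-4) + 4 = 8
c(5) = 8 - 0 + 5 = 13
c(6) = 13 - 8 + 6 = 11
c(7) = 11 - 13 + 7 = 5
c(8) = 5 - 11 + 8 = 2
c(9) = 2 - 5 + 9 = 6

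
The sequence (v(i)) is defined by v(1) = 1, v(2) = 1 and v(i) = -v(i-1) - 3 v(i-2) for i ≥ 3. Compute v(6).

-14

v(3) = -1 - 3·1 = -4
v(4) = -(-4) - 3·1 = 1
v(5) = -1 - 3·(-4) = 11
v(6) = -11 - 3·1 = -14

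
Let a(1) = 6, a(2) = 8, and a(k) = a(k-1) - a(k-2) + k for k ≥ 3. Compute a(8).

14

a(3) = 8 - 6 + 3 = 5
a(4) = 5 - 8 + 4 = 1
a(5) = 1 - 5 + 5 = 1
a(6) = 1 - 1 + 6 = 6
a(7) = 6 - 1 + 7 = 12
a(8) = 12 - 6 + 8 = 14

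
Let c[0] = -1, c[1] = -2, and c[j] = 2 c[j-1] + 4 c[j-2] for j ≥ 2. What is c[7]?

c[2] = 2(-2) + 4(-1) = -8
c[3] = 2(-8) + 4(-2) = -24
c[4] = 2(-24) + 4(-8) = -80
c[5] = 2(-80) + 4(-24) = -256
c[6] = 2(-256) + 4(-80) = -832
c[7] = 2(-832) + 4(-256) = -2688

-2688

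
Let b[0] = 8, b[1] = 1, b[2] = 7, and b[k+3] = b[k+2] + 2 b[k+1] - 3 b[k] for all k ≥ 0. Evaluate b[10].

209

b[3] = 7 + 2·1 - 3·8 = -15
b[4] = (-15) + 2·7 - 3·1 = -4
b[5] = (-4) + 2·(-15) - 3·7 = -55
b[6] = (-55) + 2·(-4) - 3·(-15) = -18
b[7] = (-18) + 2·(-55) - 3·(-4) = -116
b[8] = (-116) + 2·(-18) - 3·(-55) = 13
b[9] = 13 + 2·(-116) - 3·(-18) = -165
b[10] = (-165) + 2·13 - 3·(-116) = 209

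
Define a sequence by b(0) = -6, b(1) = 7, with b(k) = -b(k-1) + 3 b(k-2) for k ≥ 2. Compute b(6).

-622

b(2) = -7 + 3·(-6) = -25
b(3) = -(-25) + 3·7 = 46
b(4) = -46 + 3·(-25) = -121
b(5) = -(-121) + 3·46 = 259
b(6) = -259 + 3·(-121) = -622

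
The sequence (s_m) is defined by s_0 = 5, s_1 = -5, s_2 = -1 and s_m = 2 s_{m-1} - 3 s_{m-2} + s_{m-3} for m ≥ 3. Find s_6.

s_3 = 2·(-1) - 3·(-5) + 5 = 18
s_4 = 2·18 - 3·(-1) + (-5) = 34
s_5 = 2·34 - 3·18 + (-1) = 13
s_6 = 2·13 - 3·34 + 18 = -58

-58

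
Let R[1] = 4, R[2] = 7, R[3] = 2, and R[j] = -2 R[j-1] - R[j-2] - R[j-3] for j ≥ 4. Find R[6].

-29

R[4] = -2*2 - 7 - 4 = -15
R[5] = -2*(-15) - 2 - 7 = 21
R[6] = -2*21 - (-15) - 2 = -29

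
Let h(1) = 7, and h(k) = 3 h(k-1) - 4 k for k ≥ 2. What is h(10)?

h(2) = 3(7) - 8 = 13
h(3) = 3(13) - 12 = 27
h(4) = 3(27) - 16 = 65
h(5) = 3(65) - 20 = 175
h(6) = 3(175) - 24 = 501
h(7) = 3(501) - 28 = 1475
h(8) = 3(1475) - 32 = 4393
h(9) = 3(4393) - 36 = 13143
h(10) = 3(13143) - 40 = 39389

39389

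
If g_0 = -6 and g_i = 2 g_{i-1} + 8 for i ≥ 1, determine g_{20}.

The fixed point is 8/(1 - 2) = -8, so g_i + 8 = 2(g_{i-1} + 8).
Hence g_i = 2·2^i - 8.
g_{20} = 2·2^{20} - 8 = 2·1048576 - 8 = 2097144.

2097144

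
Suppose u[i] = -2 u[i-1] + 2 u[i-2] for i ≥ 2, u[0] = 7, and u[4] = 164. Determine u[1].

-5

Let u[1] = w.
u[2] = 14 - 2w
u[3] = -28 + 6w
u[4] = 84 - 16w
So 84 - 16w = 164, giving w = -5.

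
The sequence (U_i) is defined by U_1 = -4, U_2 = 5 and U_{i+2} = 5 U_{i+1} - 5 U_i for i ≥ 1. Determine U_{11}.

1809375

U_3 = 5(5) - 5(-4) = 45
U_4 = 5(45) - 5(5) = 200
U_5 = 5(200) - 5(45) = 775
U_6 = 5(775) - 5(200) = 2875
U_7 = 5(2875) - 5(775) = 10500
U_8 = 5(10500) - 5(2875) = 38125
U_9 = 5(38125) - 5(10500) = 138125
U_{10} = 5(138125) - 5(38125) = 500000
U_{11} = 5(500000) - 5(138125) = 1809375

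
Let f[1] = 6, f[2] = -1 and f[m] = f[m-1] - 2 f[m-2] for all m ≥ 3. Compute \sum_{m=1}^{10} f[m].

-55

f[3] = (-1) - 2·6 = -13
f[4] = (-13) - 2·(-1) = -11
f[5] = (-11) - 2·(-13) = 15
f[6] = 15 - 2·(-11) = 37
f[7] = 37 - 2·15 = 7
f[8] = 7 - 2·37 = -67
f[9] = (-67) - 2·7 = -81
f[10] = (-81) - 2·(-67) = 53
Sum = 6 + (-1) + (-13) + (-11) + 15 + 37 + 7 + (-67) + (-81) + 53 = -55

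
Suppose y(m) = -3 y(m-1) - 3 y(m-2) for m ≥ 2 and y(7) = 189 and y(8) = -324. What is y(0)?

3

Rearranging, y(m-2) = (y(m) + 3 y(m-1)) / -3.
y(6) = (-324 + 3(189)) / -3 = 243/-3 = -81
y(5) = (189 + 3(-81)) / -3 = -54/-3 = 18
y(4) = (-81 + 3(18)) / -3 = -27/-3 = 9
y(3) = (18 + 3(9)) / -3 = 45/-3 = -15
y(2) = (9 + 3(-15)) / -3 = -36/-3 = 12
y(1) = (-15 + 3(12)) / -3 = 21/-3 = -7
y(0) = (12 + 3(-7)) / -3 = -9/-3 = 3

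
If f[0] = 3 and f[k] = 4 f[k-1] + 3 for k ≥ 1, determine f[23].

281474976710655

The fixed point is 3/(1 - 4) = -1, so f[k] + 1 = 4(f[k-1] + 1).
Hence f[k] = 4·4^k - 1.
f[23] = 4·4^{23} - 1 = 4·70368744177664 - 1 = 281474976710655.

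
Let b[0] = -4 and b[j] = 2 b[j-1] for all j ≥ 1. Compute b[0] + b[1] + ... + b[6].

-508

b[1] = 2*(-4) = -8
b[2] = 2*(-8) = -16
b[3] = 2*(-16) = -32
b[4] = 2*(-32) = -64
b[5] = 2*(-64) = -128
b[6] = 2*(-128) = -256
Sum = (-4) + (-8) + (-16) + (-32) + (-64) + (-128) + (-256) = -508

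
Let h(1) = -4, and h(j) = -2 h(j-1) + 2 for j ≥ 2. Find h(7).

-298

h(2) = -2·(-4) + 2 = 10
h(3) = -2·10 + 2 = -18
h(4) = -2·(-18) + 2 = 38
h(5) = -2·38 + 2 = -74
h(6) = -2·(-74) + 2 = 150
h(7) = -2·150 + 2 = -298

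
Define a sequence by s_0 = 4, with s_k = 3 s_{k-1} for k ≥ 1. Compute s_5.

972

s_1 = 3(4) = 12
s_2 = 3(12) = 36
s_3 = 3(36) = 108
s_4 = 3(108) = 324
s_5 = 3(324) = 972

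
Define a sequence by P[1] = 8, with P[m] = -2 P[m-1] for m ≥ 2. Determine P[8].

P[2] = -2·8 = -16
P[3] = -2·(-16) = 32
P[4] = -2·32 = -64
P[5] = -2·(-64) = 128
P[6] = -2·128 = -256
P[7] = -2·(-256) = 512
P[8] = -2·512 = -1024

-1024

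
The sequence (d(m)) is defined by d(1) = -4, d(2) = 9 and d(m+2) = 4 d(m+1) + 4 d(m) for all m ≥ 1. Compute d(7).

d(3) = 4*9 + 4*(-4) = 20
d(4) = 4*20 + 4*9 = 116
d(5) = 4*116 + 4*20 = 544
d(6) = 4*544 + 4*116 = 2640
d(7) = 4*2640 + 4*544 = 12736

12736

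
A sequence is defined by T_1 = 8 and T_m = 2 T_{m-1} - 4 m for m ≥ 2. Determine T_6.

T_2 = 2·8 - 8 = 8
T_3 = 2·8 - 12 = 4
T_4 = 2·4 - 16 = -8
T_5 = 2·(-8) - 20 = -36
T_6 = 2·(-36) - 24 = -96

-96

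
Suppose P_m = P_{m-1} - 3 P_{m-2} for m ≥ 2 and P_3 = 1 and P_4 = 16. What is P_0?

1

Rearranging, P_{m-2} = (P_m - P_{m-1}) / -3.
P_2 = (16 - 1) / -3 = 15/-3 = -5
P_1 = (1 - (-5)) / -3 = 6/-3 = -2
P_0 = (-5 - (-2)) / -3 = -3/-3 = 1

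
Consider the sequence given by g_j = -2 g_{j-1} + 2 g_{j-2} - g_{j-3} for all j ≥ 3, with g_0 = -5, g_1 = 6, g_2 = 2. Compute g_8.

-1830

g_3 = -2*2 + 2*6 - (-5) = 13
g_4 = -2*13 + 2*2 - 6 = -28
g_5 = -2*(-28) + 2*13 - 2 = 80
g_6 = -2*80 + 2*(-28) - 13 = -229
g_7 = -2*(-229) + 2*80 - (-28) = 646
g_8 = -2*646 + 2*(-229) - 80 = -1830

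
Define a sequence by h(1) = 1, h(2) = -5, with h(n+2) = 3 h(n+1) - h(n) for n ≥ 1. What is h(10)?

-13907

h(3) = 3*(-5) - 1 = -16
h(4) = 3*(-16) - (-5) = -43
h(5) = 3*(-43) - (-16) = -113
h(6) = 3*(-113) - (-43) = -296
h(7) = 3*(-296) - (-113) = -775
h(8) = 3*(-775) - (-296) = -2029
h(9) = 3*(-2029) - (-775) = -5312
h(10) = 3*(-5312) - (-2029) = -13907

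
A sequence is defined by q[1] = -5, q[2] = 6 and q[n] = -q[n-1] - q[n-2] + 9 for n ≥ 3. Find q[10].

q[3] = -6 - (-5) + 9 = 8
q[4] = -8 - 6 + 9 = -5
q[5] = -(-5) - 8 + 9 = 6
q[6] = -6 - (-5) + 9 = 8
q[7] = -8 - 6 + 9 = -5
q[8] = -(-5) - 8 + 9 = 6
q[9] = -6 - (-5) + 9 = 8
q[10] = -8 - 6 + 9 = -5

-5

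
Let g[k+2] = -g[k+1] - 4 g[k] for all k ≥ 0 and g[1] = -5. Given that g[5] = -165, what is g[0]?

Let g[0] = z.
g[2] = 5 - 4z
g[3] = 15 + 4z
g[4] = -35 + 12z
g[5] = -25 - 28z
So -25 - 28z = -165, giving z = 5.

5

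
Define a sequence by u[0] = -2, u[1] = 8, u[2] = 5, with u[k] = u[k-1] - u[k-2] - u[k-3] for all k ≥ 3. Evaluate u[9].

u[3] = 5 - 8 - (-2) = -1
u[4] = (-1) - 5 - 8 = -14
u[5] = (-14) - (-1) - 5 = -18
u[6] = (-18) - (-14) - (-1) = -3
u[7] = (-3) - (-18) - (-14) = 29
u[8] = 29 - (-3) - (-18) = 50
u[9] = 50 - 29 - (-3) = 24

24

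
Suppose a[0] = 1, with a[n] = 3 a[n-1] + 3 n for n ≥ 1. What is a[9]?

a[1] = 3(1) + 3 = 6
a[2] = 3(6) + 6 = 24
a[3] = 3(24) + 9 = 81
a[4] = 3(81) + 12 = 255
a[5] = 3(255) + 15 = 780
a[6] = 3(780) + 18 = 2358
a[7] = 3(2358) + 21 = 7095
a[8] = 3(7095) + 24 = 21309
a[9] = 3(21309) + 27 = 63954

63954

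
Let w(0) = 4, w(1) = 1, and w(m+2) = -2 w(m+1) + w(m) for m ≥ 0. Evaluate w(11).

-3771

w(2) = -2·1 + 4 = 2
w(3) = -2·2 + 1 = -3
w(4) = -2·(-3) + 2 = 8
w(5) = -2·8 + (-3) = -19
w(6) = -2·(-19) + 8 = 46
w(7) = -2·46 + (-19) = -111
w(8) = -2·(-111) + 46 = 268
w(9) = -2·268 + (-111) = -647
w(10) = -2·(-647) + 268 = 1562
w(11) = -2·1562 + (-647) = -3771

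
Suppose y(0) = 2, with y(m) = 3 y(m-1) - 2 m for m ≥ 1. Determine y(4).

46

y(1) = 3*2 - 2 = 4
y(2) = 3*4 - 4 = 8
y(3) = 3*8 - 6 = 18
y(4) = 3*18 - 8 = 46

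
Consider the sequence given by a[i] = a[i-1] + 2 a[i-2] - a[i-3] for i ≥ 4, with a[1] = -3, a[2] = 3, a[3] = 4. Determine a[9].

a[4] = 4 + 2(3) - (-3) = 13
a[5] = 13 + 2(4) - 3 = 18
a[6] = 18 + 2(13) - 4 = 40
a[7] = 40 + 2(18) - 13 = 63
a[8] = 63 + 2(40) - 18 = 125
a[9] = 125 + 2(63) - 40 = 211

211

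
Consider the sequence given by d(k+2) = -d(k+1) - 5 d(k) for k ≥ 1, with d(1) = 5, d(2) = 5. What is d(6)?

d(3) = -5 - 5*5 = -30
d(4) = -(-30) - 5*5 = 5
d(5) = -5 - 5*(-30) = 145
d(6) = -145 - 5*5 = -170

-170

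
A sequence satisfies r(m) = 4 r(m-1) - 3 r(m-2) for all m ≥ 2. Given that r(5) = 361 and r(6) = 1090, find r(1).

1

Rearranging, r(m-2) = (r(m) - 4 r(m-1)) / -3.
r(4) = (1090 - 4·361) / -3 = -354/-3 = 118
r(3) = (361 - 4·118) / -3 = -111/-3 = 37
r(2) = (118 - 4·37) / -3 = -30/-3 = 10
r(1) = (37 - 4·10) / -3 = -3/-3 = 1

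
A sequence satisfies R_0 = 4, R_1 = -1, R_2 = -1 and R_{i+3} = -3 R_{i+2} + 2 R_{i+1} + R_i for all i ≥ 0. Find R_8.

R_3 = -3*(-1) + 2*(-1) + 4 = 5
R_4 = -3*5 + 2*(-1) + (-1) = -18
R_5 = -3*(-18) + 2*5 + (-1) = 63
R_6 = -3*63 + 2*(-18) + 5 = -220
R_7 = -3*(-220) + 2*63 + (-18) = 768
R_8 = -3*768 + 2*(-220) + 63 = -2681

-2681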